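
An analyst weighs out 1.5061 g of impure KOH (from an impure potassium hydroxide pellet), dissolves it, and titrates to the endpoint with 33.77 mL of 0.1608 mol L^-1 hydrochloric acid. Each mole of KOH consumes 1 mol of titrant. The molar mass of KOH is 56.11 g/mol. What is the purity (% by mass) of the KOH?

20.2%

n(HCl) = 0.1608 x 0.03377 = 0.005430 mol.
n(KOH) = 0.005430 / 1 = 0.005430 mol.
mass of KOH = 0.005430 x 56.11 = 0.3047 g.
% purity = 0.3047 / 1.5061 x 100 = 20.2%.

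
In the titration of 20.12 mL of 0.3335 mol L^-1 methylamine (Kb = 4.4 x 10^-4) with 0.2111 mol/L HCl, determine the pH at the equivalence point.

n(CH3NH2) = 0.3335 x 0.02012 = 0.006710 mol; V(HCl) at equivalence = 0.006710/0.2111 = 0.03179 L.
At equivalence the base is fully converted to CH3NH3+; total volume = 0.05191 L, so [CH3NH3+] = 0.006710/0.05191 = 0.1293 M.
Ka(CH3NH3+) = Kw/Kb = 1.0e-14 / 4.4 x 10^-4 = 2.27e-11.
[H^+] = sqrt(Ka x [CH3NH3+]) = sqrt(2.27e-11 x 0.1293) = 1.71e-6 M.
pH = -log(1.71e-6) = 5.77.

5.77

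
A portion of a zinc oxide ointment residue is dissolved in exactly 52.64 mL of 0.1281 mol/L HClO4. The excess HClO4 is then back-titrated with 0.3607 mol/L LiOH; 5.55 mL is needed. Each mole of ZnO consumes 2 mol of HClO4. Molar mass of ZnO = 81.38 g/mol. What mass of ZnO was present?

Total n(HClO4) added = 0.1281 x 0.05264 = 0.006743 mol.
n(LiOH) used = 0.3607 x 0.005550 = 0.002002 mol, which equals the excess n(HClO4).
So n(HClO4) consumed by the sample = 0.006743 - 0.002002 = 0.004741 mol.
n(ZnO) = 0.004741 / 2 = 0.002371 mol.
mass = 0.002371 mol x 81.38 g/mol = 0.193 g.

0.193 g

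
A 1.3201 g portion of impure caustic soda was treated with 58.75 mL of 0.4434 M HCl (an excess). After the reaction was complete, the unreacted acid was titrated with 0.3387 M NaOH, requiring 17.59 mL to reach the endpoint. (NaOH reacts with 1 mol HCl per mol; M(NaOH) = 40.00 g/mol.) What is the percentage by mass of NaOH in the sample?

60.9%

Total n(HCl) added = 0.4434 x 0.05875 = 0.02605 mol.
n(NaOH) used = 0.3387 x 0.01759 = 0.005958 mol, which equals the excess n(HCl).
So n(HCl) consumed by the sample = 0.02605 - 0.005958 = 0.02009 mol.
n(NaOH) = 0.02009 / 1 = 0.02009 mol.
mass NaOH = 0.02009 x 40.00 = 0.8037 g, so %NaOH = 0.8037/1.3201 x 100 = 60.9%.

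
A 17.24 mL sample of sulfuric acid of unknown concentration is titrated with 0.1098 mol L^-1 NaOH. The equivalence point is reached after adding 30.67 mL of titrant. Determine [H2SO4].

0.0977 M

n(NaOH) delivered = 0.1098 x 0.03067 = 0.003368 mol.
The reaction is 1 H2SO4 + 2 NaOH, so n(H2SO4) = 0.003368 x 1/2 = 0.001684 mol.
[H2SO4] = 0.001684 mol / 0.01724 L = 0.0977 M.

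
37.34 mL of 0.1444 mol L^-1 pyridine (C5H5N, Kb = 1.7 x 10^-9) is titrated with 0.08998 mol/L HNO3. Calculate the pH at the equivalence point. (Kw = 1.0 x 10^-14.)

3.24

n(C5H5N) = 0.1444 x 0.03734 = 0.005392 mol; V(HNO3) at equivalence = 0.005392/0.08998 = 0.05992 L.
At equivalence the base is fully converted to C5H5NH+; total volume = 0.09726 L, so [C5H5NH+] = 0.005392/0.09726 = 0.05544 M.
Ka(C5H5NH+) = Kw/Kb = 1.0e-14 / 1.7 x 10^-9 = 5.88e-6.
[H^+] = sqrt(Ka x [C5H5NH+]) = sqrt(5.88e-6 x 0.05544) = 0.000571 M.
pH = -log(0.000571) = 3.24.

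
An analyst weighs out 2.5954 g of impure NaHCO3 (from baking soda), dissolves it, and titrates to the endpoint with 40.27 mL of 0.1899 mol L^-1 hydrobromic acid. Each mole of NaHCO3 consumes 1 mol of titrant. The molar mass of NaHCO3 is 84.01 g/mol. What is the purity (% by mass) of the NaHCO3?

n(HBr) = 0.1899 x 0.04027 = 0.007647 mol.
n(NaHCO3) = 0.007647 / 1 = 0.007647 mol.
mass of NaHCO3 = 0.007647 x 84.01 = 0.6424 g.
% purity = 0.6424 / 2.5954 x 100 = 24.8%.

24.8%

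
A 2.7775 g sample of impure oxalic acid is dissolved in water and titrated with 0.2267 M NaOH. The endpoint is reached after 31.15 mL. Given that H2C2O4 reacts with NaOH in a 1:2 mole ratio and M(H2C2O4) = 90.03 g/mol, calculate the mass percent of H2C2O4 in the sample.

11.4%

n(NaOH) = 0.2267 x 0.03115 = 0.007062 mol.
n(H2C2O4) = 0.007062 / 2 = 0.003531 mol.
mass of H2C2O4 = 0.003531 x 90.03 = 0.3179 g.
% purity = 0.3179 / 2.7775 x 100 = 11.4%.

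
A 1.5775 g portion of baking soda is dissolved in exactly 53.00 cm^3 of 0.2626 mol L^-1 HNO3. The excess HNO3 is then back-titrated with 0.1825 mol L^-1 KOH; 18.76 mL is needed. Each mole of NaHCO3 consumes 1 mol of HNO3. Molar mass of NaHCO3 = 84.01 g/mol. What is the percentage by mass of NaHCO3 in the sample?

55.9%

Total n(HNO3) added = 0.2626 x 0.05300 = 0.01392 mol.
n(KOH) used = 0.1825 x 0.01876 = 0.003424 mol, which equals the excess n(HNO3).
So n(HNO3) consumed by the sample = 0.01392 - 0.003424 = 0.01049 mol.
n(NaHCO3) = 0.01049 / 1 = 0.01049 mol.
mass NaHCO3 = 0.01049 x 84.01 = 0.8816 g, so %NaHCO3 = 0.8816/1.5775 x 100 = 55.9%.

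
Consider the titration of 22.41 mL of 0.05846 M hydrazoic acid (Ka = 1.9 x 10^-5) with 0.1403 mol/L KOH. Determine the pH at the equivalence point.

8.67

n(HN3) = 0.05846 x 0.02241 = 0.001310 mol; V(KOH) at equivalence = 0.001310/0.1403 = 0.009338 L.
At equivalence all the acid is converted to N3-; total volume = 0.02241 + 0.009338 = 0.03175 L, so [N3-] = 0.001310/0.03175 = 0.04127 M.
Kb = Kw/Ka = 1.0e-14 / 1.9 x 10^-5 = 5.26e-10.
[OH^-] = sqrt(Kb x [N3-]) = sqrt(5.26e-10 x 0.04127) = 4.66e-6 M.
pOH = 5.33, so pH = 14.00 - 5.33 = 8.67.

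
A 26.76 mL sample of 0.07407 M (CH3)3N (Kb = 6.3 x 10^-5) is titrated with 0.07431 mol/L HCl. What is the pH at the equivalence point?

n((CH3)3N) = 0.07407 x 0.02676 = 0.001982 mol; V(HCl) at equivalence = 0.001982/0.07431 = 0.02667 L.
At equivalence the base is fully converted to (CH3)3NH+; total volume = 0.05343 L, so [(CH3)3NH+] = 0.001982/0.05343 = 0.03709 M.
Ka((CH3)3NH+) = Kw/Kb = 1.0e-14 / 6.3 x 10^-5 = 1.59e-10.
[H^+] = sqrt(Ka x [(CH3)3NH+]) = sqrt(1.59e-10 x 0.03709) = 2.43e-6 M.
pH = -log(2.43e-6) = 5.62.

5.62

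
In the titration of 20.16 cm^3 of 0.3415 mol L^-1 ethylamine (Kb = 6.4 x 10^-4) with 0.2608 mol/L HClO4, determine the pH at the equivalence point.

n(C2H5NH2) = 0.3415 x 0.02016 = 0.006885 mol; V(HClO4) at equivalence = 0.006885/0.2608 = 0.02640 L.
At equivalence the base is fully converted to C2H5NH3+; total volume = 0.04656 L, so [C2H5NH3+] = 0.006885/0.04656 = 0.1479 M.
Ka(C2H5NH3+) = Kw/Kb = 1.0e-14 / 6.4 x 10^-4 = 1.56e-11.
[H^+] = sqrt(Ka x [C2H5NH3+]) = sqrt(1.56e-11 x 0.1479) = 1.52e-6 M.
pH = -log(1.52e-6) = 5.82.

5.82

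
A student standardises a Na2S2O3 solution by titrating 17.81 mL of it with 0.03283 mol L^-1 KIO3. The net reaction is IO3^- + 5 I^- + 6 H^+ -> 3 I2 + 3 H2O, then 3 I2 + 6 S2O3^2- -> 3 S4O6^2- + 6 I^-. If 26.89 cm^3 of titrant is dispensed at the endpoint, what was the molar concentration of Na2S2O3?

0.297 M

n(KIO3) = 0.03283 x 0.02689 = 0.0008828 mol.
From the balanced equation, 1 mol KIO3 reacts with 6 mol Na2S2O3, so n(Na2S2O3) = 0.0008828 x 6/1 = 0.005297 mol.
[Na2S2O3] = 0.005297 / 0.01781 L = 0.297 M.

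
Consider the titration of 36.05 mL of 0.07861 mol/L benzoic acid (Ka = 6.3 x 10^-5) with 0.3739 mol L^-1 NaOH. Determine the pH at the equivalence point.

n(C6H5COOH) = 0.07861 x 0.03605 = 0.002834 mol; V(NaOH) at equivalence = 0.002834/0.3739 = 0.007579 L.
At equivalence all the acid is converted to C6H5COO-; total volume = 0.03605 + 0.007579 = 0.04363 L, so [C6H5COO-] = 0.002834/0.04363 = 0.06495 M.
Kb = Kw/Ka = 1.0e-14 / 6.3 x 10^-5 = 1.59e-10.
[OH^-] = sqrt(Kb x [C6H5COO-]) = sqrt(1.59e-10 x 0.06495) = 3.21e-6 M.
pOH = 5.49, so pH = 14.00 - 5.49 = 8.51.

8.51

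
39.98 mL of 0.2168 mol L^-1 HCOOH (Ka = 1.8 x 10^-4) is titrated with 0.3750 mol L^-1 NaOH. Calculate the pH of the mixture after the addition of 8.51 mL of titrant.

Initial n(HCOOH) = 0.2168 x 0.03998 = 0.008668 mol.
n(NaOH) added = 0.3750 x 0.008510 = 0.003191 mol, converting that many moles of HCOOH to HCOO-.
Remaining n(HCOOH) = 0.005476 mol; n(HCOO-) = 0.003191 mol.
By Henderson-Hasselbalch, pH = pKa + log([A^-]/[HA]) = 3.74 + log(0.003191/0.005476) = 3.74 + (-0.23) = 3.51.

3.51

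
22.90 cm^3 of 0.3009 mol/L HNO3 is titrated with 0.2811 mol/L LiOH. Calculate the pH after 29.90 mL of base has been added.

n(acid) = 0.3009 x 0.02290 = 0.006891 mol; n(LiOH) added = 0.2811 x 0.02990 = 0.008405 mol.
Base is in excess by 0.008405 - 0.006891 = 0.001514 mol in a total volume of 0.05280 L.
[OH^-] = 0.001514/0.05280 = 0.02868 M, so pOH = 1.54 and pH = 14.00 - 1.54 = 12.46.

12.46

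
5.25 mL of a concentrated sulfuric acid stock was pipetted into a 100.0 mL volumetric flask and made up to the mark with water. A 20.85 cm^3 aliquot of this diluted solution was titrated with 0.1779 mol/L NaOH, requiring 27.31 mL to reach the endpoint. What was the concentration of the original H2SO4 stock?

2.22 M

n(NaOH) = 0.1779 x 0.02731 = 0.004858 mol.
n(H2SO4) in the aliquot = 0.004858 x 1/2 = 0.002429 mol.
[diluted H2SO4] = 0.002429 / 0.02085 = 0.1165 M.
Dilution factor = 100.0/5.250 = 19.05, so [stock] = 0.1165 x 19.05 = 2.22 M.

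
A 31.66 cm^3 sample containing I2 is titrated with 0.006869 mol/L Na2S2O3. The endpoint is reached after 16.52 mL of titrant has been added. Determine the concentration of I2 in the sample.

0.00179 M

n(Na2S2O3) = 0.006869 x 0.01652 = 0.0001135 mol.
From the balanced equation, 2 mol Na2S2O3 reacts with 1 mol I2, so n(I2) = 0.0001135 x 1/2 = 5.674e-5 mol.
[I2] = 5.674e-5 / 0.03166 L = 0.00179 M.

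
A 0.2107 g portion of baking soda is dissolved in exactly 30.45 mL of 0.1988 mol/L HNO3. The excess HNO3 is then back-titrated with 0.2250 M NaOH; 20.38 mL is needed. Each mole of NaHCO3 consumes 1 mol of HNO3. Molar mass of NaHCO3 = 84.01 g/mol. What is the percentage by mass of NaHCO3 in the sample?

Total n(HNO3) added = 0.1988 x 0.03045 = 0.006053 mol.
n(NaOH) used = 0.2250 x 0.02038 = 0.004585 mol, which equals the excess n(HNO3).
So n(HNO3) consumed by the sample = 0.006053 - 0.004585 = 0.001468 mol.
n(NaHCO3) = 0.001468 / 1 = 0.001468 mol.
mass NaHCO3 = 0.001468 x 84.01 = 0.1233 g, so %NaHCO3 = 0.1233/0.2107 x 100 = 58.5%.

58.5%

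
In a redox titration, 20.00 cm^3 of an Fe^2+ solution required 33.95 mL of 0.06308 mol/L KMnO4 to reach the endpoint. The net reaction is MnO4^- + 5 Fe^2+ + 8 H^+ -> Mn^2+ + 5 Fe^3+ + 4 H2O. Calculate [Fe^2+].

n(KMnO4) = 0.06308 x 0.03395 = 0.002142 mol.
From the balanced equation, 1 mol KMnO4 reacts with 5 mol Fe^2+, so n(Fe^2+) = 0.002142 x 5/1 = 0.01071 mol.
[Fe^2+] = 0.01071 / 0.02000 L = 0.535 M.

0.535 M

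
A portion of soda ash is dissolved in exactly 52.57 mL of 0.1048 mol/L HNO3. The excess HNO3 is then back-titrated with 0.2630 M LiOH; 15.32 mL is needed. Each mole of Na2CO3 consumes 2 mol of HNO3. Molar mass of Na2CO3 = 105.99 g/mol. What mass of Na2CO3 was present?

0.0784 g

Total n(HNO3) added = 0.1048 x 0.05257 = 0.005509 mol.
n(LiOH) used = 0.2630 x 0.01532 = 0.004029 mol, which equals the excess n(HNO3).
So n(HNO3) consumed by the sample = 0.005509 - 0.004029 = 0.001480 mol.
n(Na2CO3) = 0.001480 / 2 = 0.0007401 mol.
mass = 0.0007401 mol x 105.99 g/mol = 0.0784 g.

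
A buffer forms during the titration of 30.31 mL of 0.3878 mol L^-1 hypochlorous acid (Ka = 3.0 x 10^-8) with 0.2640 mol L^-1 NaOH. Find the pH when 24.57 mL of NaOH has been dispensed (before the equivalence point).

7.61

Initial n(HClO) = 0.3878 x 0.03031 = 0.01175 mol.
n(NaOH) added = 0.2640 x 0.02457 = 0.006486 mol, converting that many moles of HClO to ClO-.
Remaining n(HClO) = 0.005268 mol; n(ClO-) = 0.006486 mol.
By Henderson-Hasselbalch, pH = pKa + log([A^-]/[HA]) = 7.52 + log(0.006486/0.005268) = 7.52 + (+0.09) = 7.61.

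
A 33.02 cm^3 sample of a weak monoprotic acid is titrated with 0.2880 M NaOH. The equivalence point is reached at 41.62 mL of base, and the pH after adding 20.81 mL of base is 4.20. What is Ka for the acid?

20.81 mL is half of the equivalence volume, so this is the half-equivalence point where [HA] = [A^-].
At half-equivalence pH = pKa, so pKa = 4.20.
Ka = 10^(-4.20) = 6.3 x 10^-5.

6.3 x 10^-5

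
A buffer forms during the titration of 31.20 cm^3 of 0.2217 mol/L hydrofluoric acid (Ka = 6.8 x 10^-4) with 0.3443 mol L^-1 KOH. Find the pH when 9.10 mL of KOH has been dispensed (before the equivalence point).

Initial n(HF) = 0.2217 x 0.03120 = 0.006917 mol.
n(KOH) added = 0.3443 x 0.009100 = 0.003133 mol, converting that many moles of HF to F-.
Remaining n(HF) = 0.003784 mol; n(F-) = 0.003133 mol.
By Henderson-Hasselbalch, pH = pKa + log([A^-]/[HA]) = 3.17 + log(0.003133/0.003784) = 3.17 + (-0.08) = 3.09.

3.09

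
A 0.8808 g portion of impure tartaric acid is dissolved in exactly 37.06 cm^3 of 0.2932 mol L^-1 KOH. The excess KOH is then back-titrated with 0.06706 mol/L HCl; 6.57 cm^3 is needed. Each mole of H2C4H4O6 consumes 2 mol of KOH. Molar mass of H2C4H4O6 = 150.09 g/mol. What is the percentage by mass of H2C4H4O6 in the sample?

88.8%

Total n(KOH) added = 0.2932 x 0.03706 = 0.01087 mol.
n(HCl) used = 0.06706 x 0.006570 = 0.0004406 mol, which equals the excess n(KOH).
So n(KOH) consumed by the sample = 0.01087 - 0.0004406 = 0.01043 mol.
n(H2C4H4O6) = 0.01043 / 2 = 0.005213 mol.
mass H2C4H4O6 = 0.005213 x 150.09 = 0.7824 g, so %H2C4H4O6 = 0.7824/0.8808 x 100 = 88.8%.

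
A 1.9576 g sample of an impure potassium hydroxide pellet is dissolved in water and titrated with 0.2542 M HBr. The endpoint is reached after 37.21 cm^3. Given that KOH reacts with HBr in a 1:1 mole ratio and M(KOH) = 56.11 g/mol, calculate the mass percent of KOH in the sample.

n(HBr) = 0.2542 x 0.03721 = 0.009459 mol.
n(KOH) = 0.009459 / 1 = 0.009459 mol.
mass of KOH = 0.009459 x 56.11 = 0.5307 g.
% purity = 0.5307 / 1.9576 x 100 = 27.1%.

27.1%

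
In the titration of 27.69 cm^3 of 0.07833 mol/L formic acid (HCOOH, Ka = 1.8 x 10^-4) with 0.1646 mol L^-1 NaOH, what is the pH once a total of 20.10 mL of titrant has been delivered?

n(acid) = 0.07833 x 0.02769 = 0.002169 mol; n(NaOH) added = 0.1646 x 0.02010 = 0.003308 mol.
Base is in excess by 0.003308 - 0.002169 = 0.001140 mol in a total volume of 0.04779 L.
[OH^-] = 0.001140/0.04779 = 0.02384 M, so pOH = 1.62 and pH = 14.00 - 1.62 = 12.38.

12.38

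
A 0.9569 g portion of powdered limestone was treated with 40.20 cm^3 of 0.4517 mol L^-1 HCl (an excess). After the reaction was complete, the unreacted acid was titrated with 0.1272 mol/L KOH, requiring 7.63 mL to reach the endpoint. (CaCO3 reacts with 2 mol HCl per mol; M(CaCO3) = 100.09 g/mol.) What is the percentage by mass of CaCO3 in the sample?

Total n(HCl) added = 0.4517 x 0.04020 = 0.01816 mol.
n(KOH) used = 0.1272 x 0.007630 = 0.0009705 mol, which equals the excess n(HCl).
So n(HCl) consumed by the sample = 0.01816 - 0.0009705 = 0.01719 mol.
n(CaCO3) = 0.01719 / 2 = 0.008594 mol.
mass CaCO3 = 0.008594 x 100.09 = 0.8602 g, so %CaCO3 = 0.8602/0.9569 x 100 = 89.9%.

89.9%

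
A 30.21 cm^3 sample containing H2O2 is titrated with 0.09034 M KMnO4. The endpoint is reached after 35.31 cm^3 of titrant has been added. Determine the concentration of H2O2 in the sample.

0.264 M

n(KMnO4) = 0.09034 x 0.03531 = 0.003190 mol.
From the balanced equation, 2 mol KMnO4 reacts with 5 mol H2O2, so n(H2O2) = 0.003190 x 5/2 = 0.007975 mol.
[H2O2] = 0.007975 / 0.03021 L = 0.264 M.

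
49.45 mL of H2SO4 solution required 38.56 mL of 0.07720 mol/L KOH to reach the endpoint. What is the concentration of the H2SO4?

0.0301 M

n(KOH) delivered = 0.07720 x 0.03856 = 0.002977 mol.
The reaction is 1 H2SO4 + 2 KOH, so n(H2SO4) = 0.002977 x 1/2 = 0.001488 mol.
[H2SO4] = 0.001488 mol / 0.04945 L = 0.0301 M.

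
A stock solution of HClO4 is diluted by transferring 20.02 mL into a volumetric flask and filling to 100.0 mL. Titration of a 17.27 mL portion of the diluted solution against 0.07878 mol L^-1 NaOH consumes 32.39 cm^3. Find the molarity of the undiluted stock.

n(NaOH) = 0.07878 x 0.03239 = 0.002552 mol.
n(HClO4) in the aliquot = 0.002552 mol.
[diluted HClO4] = 0.002552 / 0.01727 = 0.1478 M.
Dilution factor = 100.0/20.02 = 4.995, so [stock] = 0.1478 x 4.995 = 0.738 M.

0.738 M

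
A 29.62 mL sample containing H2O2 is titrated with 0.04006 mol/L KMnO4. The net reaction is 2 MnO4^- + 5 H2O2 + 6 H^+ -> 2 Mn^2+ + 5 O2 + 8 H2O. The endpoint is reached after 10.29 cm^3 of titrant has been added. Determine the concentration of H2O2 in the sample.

0.0348 M

n(KMnO4) = 0.04006 x 0.01029 = 0.0004122 mol.
From the balanced equation, 2 mol KMnO4 reacts with 5 mol H2O2, so n(H2O2) = 0.0004122 x 5/2 = 0.001031 mol.
[H2O2] = 0.001031 / 0.02962 L = 0.0348 M.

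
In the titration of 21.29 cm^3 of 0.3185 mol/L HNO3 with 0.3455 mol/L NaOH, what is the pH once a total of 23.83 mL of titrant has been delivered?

n(acid) = 0.3185 x 0.02129 = 0.006781 mol; n(NaOH) added = 0.3455 x 0.02383 = 0.008233 mol.
Base is in excess by 0.008233 - 0.006781 = 0.001452 mol in a total volume of 0.04512 L.
[OH^-] = 0.001452/0.04512 = 0.03219 M, so pOH = 1.49 and pH = 14.00 - 1.49 = 12.51.

12.51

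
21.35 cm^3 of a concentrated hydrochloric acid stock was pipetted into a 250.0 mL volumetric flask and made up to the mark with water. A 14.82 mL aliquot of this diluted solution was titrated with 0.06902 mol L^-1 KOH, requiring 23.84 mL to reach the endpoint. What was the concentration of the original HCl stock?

n(KOH) = 0.06902 x 0.02384 = 0.001645 mol.
n(HCl) in the aliquot = 0.001645 mol.
[diluted HCl] = 0.001645 / 0.01482 = 0.1110 M.
Dilution factor = 250.0/21.35 = 11.71, so [stock] = 0.1110 x 11.71 = 1.30 M.

1.30 M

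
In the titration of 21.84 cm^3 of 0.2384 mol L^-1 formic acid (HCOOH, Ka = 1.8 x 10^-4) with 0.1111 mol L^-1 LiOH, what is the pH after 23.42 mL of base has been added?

Initial n(HCOOH) = 0.2384 x 0.02184 = 0.005207 mol.
n(LiOH) added = 0.1111 x 0.02342 = 0.002602 mol, converting that many moles of HCOOH to HCOO-.
Remaining n(HCOOH) = 0.002605 mol; n(HCOO-) = 0.002602 mol.
By Henderson-Hasselbalch, pH = pKa + log([A^-]/[HA]) = 3.74 + log(0.002602/0.002605) = 3.74 + (-0.00) = 3.74.

3.74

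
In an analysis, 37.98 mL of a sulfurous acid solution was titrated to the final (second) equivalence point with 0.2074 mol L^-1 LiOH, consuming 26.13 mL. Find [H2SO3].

n(LiOH) = 0.2074 x 0.02613 = 0.005419 mol.
At the final (second) equivalence point, 2 mol OH^- react per mol H2SO3, so n(H2SO3) = 0.005419 / 2 = 0.002710 mol.
[H2SO3] = 0.002710 / 0.03798 L = 0.0713 M.

0.0713 M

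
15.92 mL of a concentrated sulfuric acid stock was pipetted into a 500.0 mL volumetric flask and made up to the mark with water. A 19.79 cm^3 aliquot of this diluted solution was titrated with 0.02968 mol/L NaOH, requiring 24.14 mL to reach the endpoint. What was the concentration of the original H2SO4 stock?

n(NaOH) = 0.02968 x 0.02414 = 0.0007165 mol.
n(H2SO4) in the aliquot = 0.0007165 x 1/2 = 0.0003582 mol.
[diluted H2SO4] = 0.0003582 / 0.01979 = 0.01810 M.
Dilution factor = 500.0/15.92 = 31.41, so [stock] = 0.01810 x 31.41 = 0.569 M.

0.569 M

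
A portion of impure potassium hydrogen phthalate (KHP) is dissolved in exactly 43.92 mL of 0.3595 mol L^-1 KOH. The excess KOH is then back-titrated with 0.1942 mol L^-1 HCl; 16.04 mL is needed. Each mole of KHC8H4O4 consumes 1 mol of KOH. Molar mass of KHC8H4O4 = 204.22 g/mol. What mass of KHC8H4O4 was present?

Total n(KOH) added = 0.3595 x 0.04392 = 0.01579 mol.
n(HCl) used = 0.1942 x 0.01604 = 0.003115 mol, which equals the excess n(KOH).
So n(KOH) consumed by the sample = 0.01579 - 0.003115 = 0.01267 mol.
n(KHC8H4O4) = 0.01267 / 1 = 0.01267 mol.
mass = 0.01267 mol x 204.22 g/mol = 2.59 g.

2.59 g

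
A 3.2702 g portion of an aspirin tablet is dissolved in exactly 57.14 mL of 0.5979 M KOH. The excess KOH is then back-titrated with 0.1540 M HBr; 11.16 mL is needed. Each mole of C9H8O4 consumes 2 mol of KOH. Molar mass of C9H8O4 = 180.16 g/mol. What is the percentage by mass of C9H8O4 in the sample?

89.4%

Total n(KOH) added = 0.5979 x 0.05714 = 0.03416 mol.
n(HBr) used = 0.1540 x 0.01116 = 0.001719 mol, which equals the excess n(KOH).
So n(KOH) consumed by the sample = 0.03416 - 0.001719 = 0.03245 mol.
n(C9H8O4) = 0.03245 / 2 = 0.01622 mol.
mass C9H8O4 = 0.01622 x 180.16 = 2.923 g, so %C9H8O4 = 2.923/3.2702 x 100 = 89.4%.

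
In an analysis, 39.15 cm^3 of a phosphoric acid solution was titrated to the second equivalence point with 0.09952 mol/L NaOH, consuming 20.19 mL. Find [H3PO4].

n(NaOH) = 0.09952 x 0.02019 = 0.002009 mol.
At the second equivalence point, 2 mol OH^- react per mol H3PO4, so n(H3PO4) = 0.002009 / 2 = 0.001005 mol.
[H3PO4] = 0.001005 / 0.03915 L = 0.0257 M.

0.0257 M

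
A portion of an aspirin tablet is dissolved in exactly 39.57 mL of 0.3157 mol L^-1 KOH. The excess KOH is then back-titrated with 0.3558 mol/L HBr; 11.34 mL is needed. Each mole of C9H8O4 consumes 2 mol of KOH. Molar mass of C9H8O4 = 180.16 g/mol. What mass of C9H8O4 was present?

0.762 g

Total n(KOH) added = 0.3157 x 0.03957 = 0.01249 mol.
n(HBr) used = 0.3558 x 0.01134 = 0.004035 mol, which equals the excess n(KOH).
So n(KOH) consumed by the sample = 0.01249 - 0.004035 = 0.008457 mol.
n(C9H8O4) = 0.008457 / 2 = 0.004229 mol.
mass = 0.004229 mol x 180.16 g/mol = 0.762 g.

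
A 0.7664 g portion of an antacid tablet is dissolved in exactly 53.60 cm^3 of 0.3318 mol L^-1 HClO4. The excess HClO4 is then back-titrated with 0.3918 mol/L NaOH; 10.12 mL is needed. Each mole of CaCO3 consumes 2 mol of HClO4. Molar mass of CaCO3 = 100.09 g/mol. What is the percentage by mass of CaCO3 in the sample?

90.2%

Total n(HClO4) added = 0.3318 x 0.05360 = 0.01778 mol.
n(NaOH) used = 0.3918 x 0.01012 = 0.003965 mol, which equals the excess n(HClO4).
So n(HClO4) consumed by the sample = 0.01778 - 0.003965 = 0.01382 mol.
n(CaCO3) = 0.01382 / 2 = 0.006910 mol.
mass CaCO3 = 0.006910 x 100.09 = 0.6916 g, so %CaCO3 = 0.6916/0.7664 x 100 = 90.2%.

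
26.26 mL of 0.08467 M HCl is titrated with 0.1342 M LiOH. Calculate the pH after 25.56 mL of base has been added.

n(acid) = 0.08467 x 0.02626 = 0.002223 mol; n(LiOH) added = 0.1342 x 0.02556 = 0.003430 mol.
Base is in excess by 0.003430 - 0.002223 = 0.001207 mol in a total volume of 0.05182 L.
[OH^-] = 0.001207/0.05182 = 0.02329 M, so pOH = 1.63 and pH = 14.00 - 1.63 = 12.37.

12.37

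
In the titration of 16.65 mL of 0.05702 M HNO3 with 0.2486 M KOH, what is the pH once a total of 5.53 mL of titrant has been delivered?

12.28

n(acid) = 0.05702 x 0.01665 = 0.0009494 mol; n(KOH) added = 0.2486 x 0.005530 = 0.001375 mol.
Base is in excess by 0.001375 - 0.0009494 = 0.0004254 mol in a total volume of 0.02218 L.
[OH^-] = 0.0004254/0.02218 = 0.01918 M, so pOH = 1.72 and pH = 14.00 - 1.72 = 12.28.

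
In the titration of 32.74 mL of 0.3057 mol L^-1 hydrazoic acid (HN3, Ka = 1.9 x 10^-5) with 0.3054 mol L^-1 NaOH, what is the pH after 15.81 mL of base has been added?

4.69

Initial n(HN3) = 0.3057 x 0.03274 = 0.01001 mol.
n(NaOH) added = 0.3054 x 0.01581 = 0.004828 mol, converting that many moles of HN3 to N3-.
Remaining n(HN3) = 0.005180 mol; n(N3-) = 0.004828 mol.
By Henderson-Hasselbalch, pH = pKa + log([A^-]/[HA]) = 4.72 + log(0.004828/0.005180) = 4.72 + (-0.03) = 4.69.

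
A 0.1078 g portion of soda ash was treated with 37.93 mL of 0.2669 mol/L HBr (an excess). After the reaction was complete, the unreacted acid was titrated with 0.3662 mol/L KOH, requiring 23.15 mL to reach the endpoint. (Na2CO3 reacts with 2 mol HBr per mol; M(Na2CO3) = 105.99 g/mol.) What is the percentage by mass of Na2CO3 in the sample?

80.9%

Total n(HBr) added = 0.2669 x 0.03793 = 0.01012 mol.
n(KOH) used = 0.3662 x 0.02315 = 0.008478 mol, which equals the excess n(HBr).
So n(HBr) consumed by the sample = 0.01012 - 0.008478 = 0.001646 mol.
n(Na2CO3) = 0.001646 / 2 = 0.0008230 mol.
mass Na2CO3 = 0.0008230 x 105.99 = 0.08723 g, so %Na2CO3 = 0.08723/0.1078 x 100 = 80.9%.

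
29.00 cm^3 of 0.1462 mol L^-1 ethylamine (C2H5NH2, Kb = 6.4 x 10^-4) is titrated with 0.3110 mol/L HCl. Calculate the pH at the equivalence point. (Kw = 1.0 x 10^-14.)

n(C2H5NH2) = 0.1462 x 0.02900 = 0.004240 mol; V(HCl) at equivalence = 0.004240/0.3110 = 0.01363 L.
At equivalence the base is fully converted to C2H5NH3+; total volume = 0.04263 L, so [C2H5NH3+] = 0.004240/0.04263 = 0.09945 M.
Ka(C2H5NH3+) = Kw/Kb = 1.0e-14 / 6.4 x 10^-4 = 1.56e-11.
[H^+] = sqrt(Ka x [C2H5NH3+]) = sqrt(1.56e-11 x 0.09945) = 1.25e-6 M.
pH = -log(1.25e-6) = 5.90.

5.90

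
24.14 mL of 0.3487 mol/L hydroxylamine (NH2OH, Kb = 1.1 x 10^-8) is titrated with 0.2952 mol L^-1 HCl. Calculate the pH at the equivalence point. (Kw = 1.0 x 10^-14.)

3.42

n(NH2OH) = 0.3487 x 0.02414 = 0.008418 mol; V(HCl) at equivalence = 0.008418/0.2952 = 0.02851 L.
At equivalence the base is fully converted to NH3OH+; total volume = 0.05265 L, so [NH3OH+] = 0.008418/0.05265 = 0.1599 M.
Ka(NH3OH+) = Kw/Kb = 1.0e-14 / 1.1 x 10^-8 = 9.09e-7.
[H^+] = sqrt(Ka x [NH3OH+]) = sqrt(9.09e-7 x 0.1599) = 0.000381 M.
pH = -log(0.000381) = 3.42.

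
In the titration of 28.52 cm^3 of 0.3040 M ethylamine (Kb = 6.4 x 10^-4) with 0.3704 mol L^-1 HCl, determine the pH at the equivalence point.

5.79

n(C2H5NH2) = 0.3040 x 0.02852 = 0.008670 mol; V(HCl) at equivalence = 0.008670/0.3704 = 0.02341 L.
At equivalence the base is fully converted to C2H5NH3+; total volume = 0.05193 L, so [C2H5NH3+] = 0.008670/0.05193 = 0.1670 M.
Ka(C2H5NH3+) = Kw/Kb = 1.0e-14 / 6.4 x 10^-4 = 1.56e-11.
[H^+] = sqrt(Ka x [C2H5NH3+]) = sqrt(1.56e-11 x 0.1670) = 1.62e-6 M.
pH = -log(1.62e-6) = 5.79.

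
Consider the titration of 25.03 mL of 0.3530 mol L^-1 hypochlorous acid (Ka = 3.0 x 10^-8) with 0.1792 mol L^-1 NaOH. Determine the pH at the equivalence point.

n(HClO) = 0.3530 x 0.02503 = 0.008836 mol; V(NaOH) at equivalence = 0.008836/0.1792 = 0.04931 L.
At equivalence all the acid is converted to ClO-; total volume = 0.02503 + 0.04931 = 0.07434 L, so [ClO-] = 0.008836/0.07434 = 0.1189 M.
Kb = Kw/Ka = 1.0e-14 / 3.0 x 10^-8 = 3.33e-7.
[OH^-] = sqrt(Kb x [ClO-]) = sqrt(3.33e-7 x 0.1189) = 0.000199 M.
pOH = 3.70, so pH = 14.00 - 3.70 = 10.30.

10.30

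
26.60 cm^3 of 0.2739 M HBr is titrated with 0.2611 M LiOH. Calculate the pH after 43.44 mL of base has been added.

n(acid) = 0.2739 x 0.02660 = 0.007286 mol; n(LiOH) added = 0.2611 x 0.04344 = 0.01134 mol.
Base is in excess by 0.01134 - 0.007286 = 0.004056 mol in a total volume of 0.07004 L.
[OH^-] = 0.004056/0.07004 = 0.05792 M, so pOH = 1.24 and pH = 14.00 - 1.24 = 12.76.

12.76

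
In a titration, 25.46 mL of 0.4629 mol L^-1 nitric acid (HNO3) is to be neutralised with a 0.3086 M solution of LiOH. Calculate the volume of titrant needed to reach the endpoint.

n(HNO3) = 0.4629 mol/L x 0.02546 L = 0.01179 mol.
At equivalence n(LiOH) = n(HNO3) = 0.01179 mol.
V(LiOH) = 0.01179 / 0.3086 = 0.03819 L = 38.2 mL.

38.2 mL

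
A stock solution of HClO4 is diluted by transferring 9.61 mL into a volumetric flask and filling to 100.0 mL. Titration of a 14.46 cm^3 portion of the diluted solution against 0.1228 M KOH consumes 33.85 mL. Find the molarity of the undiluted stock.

2.99 M

n(KOH) = 0.1228 x 0.03385 = 0.004157 mol.
n(HClO4) in the aliquot = 0.004157 mol.
[diluted HClO4] = 0.004157 / 0.01446 = 0.2875 M.
Dilution factor = 100.0/9.610 = 10.41, so [stock] = 0.2875 x 10.41 = 2.99 M.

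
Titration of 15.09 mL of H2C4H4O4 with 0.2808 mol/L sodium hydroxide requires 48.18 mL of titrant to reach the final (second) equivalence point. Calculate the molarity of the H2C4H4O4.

n(NaOH) = 0.2808 x 0.04818 = 0.01353 mol.
At the final (second) equivalence point, 2 mol OH^- react per mol H2C4H4O4, so n(H2C4H4O4) = 0.01353 / 2 = 0.006764 mol.
[H2C4H4O4] = 0.006764 / 0.01509 L = 0.448 M.

0.448 M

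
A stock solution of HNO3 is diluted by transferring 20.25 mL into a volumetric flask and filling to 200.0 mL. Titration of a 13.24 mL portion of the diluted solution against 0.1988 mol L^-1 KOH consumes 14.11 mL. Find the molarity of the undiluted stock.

2.09 M

n(KOH) = 0.1988 x 0.01411 = 0.002805 mol.
n(HNO3) in the aliquot = 0.002805 mol.
[diluted HNO3] = 0.002805 / 0.01324 = 0.2119 M.
Dilution factor = 200.0/20.25 = 9.877, so [stock] = 0.2119 x 9.877 = 2.09 M.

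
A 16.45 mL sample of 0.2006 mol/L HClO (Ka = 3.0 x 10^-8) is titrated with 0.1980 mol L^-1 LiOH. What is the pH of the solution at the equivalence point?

10.26

n(HClO) = 0.2006 x 0.01645 = 0.003300 mol; V(LiOH) at equivalence = 0.003300/0.1980 = 0.01667 L.
At equivalence all the acid is converted to ClO-; total volume = 0.01645 + 0.01667 = 0.03312 L, so [ClO-] = 0.003300/0.03312 = 0.09965 M.
Kb = Kw/Ka = 1.0e-14 / 3.0 x 10^-8 = 3.33e-7.
[OH^-] = sqrt(Kb x [ClO-]) = sqrt(3.33e-7 x 0.09965) = 0.000182 M.
pOH = 3.74, so pH = 14.00 - 3.74 = 10.26.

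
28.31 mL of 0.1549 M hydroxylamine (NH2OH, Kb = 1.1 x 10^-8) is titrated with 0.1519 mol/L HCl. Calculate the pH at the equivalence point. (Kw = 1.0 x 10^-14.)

n(NH2OH) = 0.1549 x 0.02831 = 0.004385 mol; V(HCl) at equivalence = 0.004385/0.1519 = 0.02887 L.
At equivalence the base is fully converted to NH3OH+; total volume = 0.05718 L, so [NH3OH+] = 0.004385/0.05718 = 0.07669 M.
Ka(NH3OH+) = Kw/Kb = 1.0e-14 / 1.1 x 10^-8 = 9.09e-7.
[H^+] = sqrt(Ka x [NH3OH+]) = sqrt(9.09e-7 x 0.07669) = 0.000264 M.
pH = -log(0.000264) = 3.58.

3.58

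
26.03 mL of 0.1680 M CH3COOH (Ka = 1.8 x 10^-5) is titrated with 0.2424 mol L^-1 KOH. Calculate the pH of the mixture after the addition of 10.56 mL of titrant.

4.89

Initial n(CH3COOH) = 0.1680 x 0.02603 = 0.004373 mol.
n(KOH) added = 0.2424 x 0.01056 = 0.002560 mol, converting that many moles of CH3COOH to CH3COO-.
Remaining n(CH3COOH) = 0.001813 mol; n(CH3COO-) = 0.002560 mol.
By Henderson-Hasselbalch, pH = pKa + log([A^-]/[HA]) = 4.74 + log(0.002560/0.001813) = 4.74 + (+0.15) = 4.89.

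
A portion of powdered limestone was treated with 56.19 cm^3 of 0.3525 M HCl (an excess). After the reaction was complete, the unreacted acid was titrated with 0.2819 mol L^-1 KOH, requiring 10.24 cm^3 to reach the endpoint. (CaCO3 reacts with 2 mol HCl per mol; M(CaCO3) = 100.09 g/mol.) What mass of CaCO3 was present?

Total n(HCl) added = 0.3525 x 0.05619 = 0.01981 mol.
n(KOH) used = 0.2819 x 0.01024 = 0.002887 mol, which equals the excess n(HCl).
So n(HCl) consumed by the sample = 0.01981 - 0.002887 = 0.01692 mol.
n(CaCO3) = 0.01692 / 2 = 0.008460 mol.
mass = 0.008460 mol x 100.09 g/mol = 0.847 g.

0.847 g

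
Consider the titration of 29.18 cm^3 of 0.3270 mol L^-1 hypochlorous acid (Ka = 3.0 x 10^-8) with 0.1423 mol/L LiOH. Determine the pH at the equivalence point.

10.26

n(HClO) = 0.3270 x 0.02918 = 0.009542 mol; V(LiOH) at equivalence = 0.009542/0.1423 = 0.06705 L.
At equivalence all the acid is converted to ClO-; total volume = 0.02918 + 0.06705 = 0.09623 L, so [ClO-] = 0.009542/0.09623 = 0.09915 M.
Kb = Kw/Ka = 1.0e-14 / 3.0 x 10^-8 = 3.33e-7.
[OH^-] = sqrt(Kb x [ClO-]) = sqrt(3.33e-7 x 0.09915) = 0.000182 M.
pOH = 3.74, so pH = 14.00 - 3.74 = 10.26.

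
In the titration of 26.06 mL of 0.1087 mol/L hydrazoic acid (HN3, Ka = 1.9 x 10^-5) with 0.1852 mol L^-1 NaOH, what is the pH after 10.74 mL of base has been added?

5.09

Initial n(HN3) = 0.1087 x 0.02606 = 0.002833 mol.
n(NaOH) added = 0.1852 x 0.01074 = 0.001989 mol, converting that many moles of HN3 to N3-.
Remaining n(HN3) = 0.0008437 mol; n(N3-) = 0.001989 mol.
By Henderson-Hasselbalch, pH = pKa + log([A^-]/[HA]) = 4.72 + log(0.001989/0.0008437) = 4.72 + (+0.37) = 5.09.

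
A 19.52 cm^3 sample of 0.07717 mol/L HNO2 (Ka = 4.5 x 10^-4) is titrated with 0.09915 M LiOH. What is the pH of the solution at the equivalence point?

7.99

n(HNO2) = 0.07717 x 0.01952 = 0.001506 mol; V(LiOH) at equivalence = 0.001506/0.09915 = 0.01519 L.
At equivalence all the acid is converted to NO2-; total volume = 0.01952 + 0.01519 = 0.03471 L, so [NO2-] = 0.001506/0.03471 = 0.04339 M.
Kb = Kw/Ka = 1.0e-14 / 4.5 x 10^-4 = 2.22e-11.
[OH^-] = sqrt(Kb x [NO2-]) = sqrt(2.22e-11 x 0.04339) = 9.82e-7 M.
pOH = 6.01, so pH = 14.00 - 6.01 = 7.99.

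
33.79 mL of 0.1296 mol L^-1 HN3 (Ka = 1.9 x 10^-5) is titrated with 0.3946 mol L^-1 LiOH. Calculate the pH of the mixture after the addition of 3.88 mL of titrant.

4.45

Initial n(HN3) = 0.1296 x 0.03379 = 0.004379 mol.
n(LiOH) added = 0.3946 x 0.003880 = 0.001531 mol, converting that many moles of HN3 to N3-.
Remaining n(HN3) = 0.002848 mol; n(N3-) = 0.001531 mol.
By Henderson-Hasselbalch, pH = pKa + log([A^-]/[HA]) = 4.72 + log(0.001531/0.002848) = 4.72 + (-0.27) = 4.45.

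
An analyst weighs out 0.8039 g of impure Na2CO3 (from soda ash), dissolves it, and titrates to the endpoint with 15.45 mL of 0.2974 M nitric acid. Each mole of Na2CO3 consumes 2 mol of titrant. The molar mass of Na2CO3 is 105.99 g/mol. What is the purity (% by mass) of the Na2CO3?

30.3%

n(HNO3) = 0.2974 x 0.01545 = 0.004595 mol.
n(Na2CO3) = 0.004595 / 2 = 0.002297 mol.
mass of Na2CO3 = 0.002297 x 105.99 = 0.2435 g.
% purity = 0.2435 / 0.8039 x 100 = 30.3%.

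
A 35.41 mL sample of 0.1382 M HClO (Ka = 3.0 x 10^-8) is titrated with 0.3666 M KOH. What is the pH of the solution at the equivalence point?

n(HClO) = 0.1382 x 0.03541 = 0.004894 mol; V(KOH) at equivalence = 0.004894/0.3666 = 0.01335 L.
At equivalence all the acid is converted to ClO-; total volume = 0.03541 + 0.01335 = 0.04876 L, so [ClO-] = 0.004894/0.04876 = 0.1004 M.
Kb = Kw/Ka = 1.0e-14 / 3.0 x 10^-8 = 3.33e-7.
[OH^-] = sqrt(Kb x [ClO-]) = sqrt(3.33e-7 x 0.1004) = 0.000183 M.
pOH = 3.74, so pH = 14.00 - 3.74 = 10.26.

10.26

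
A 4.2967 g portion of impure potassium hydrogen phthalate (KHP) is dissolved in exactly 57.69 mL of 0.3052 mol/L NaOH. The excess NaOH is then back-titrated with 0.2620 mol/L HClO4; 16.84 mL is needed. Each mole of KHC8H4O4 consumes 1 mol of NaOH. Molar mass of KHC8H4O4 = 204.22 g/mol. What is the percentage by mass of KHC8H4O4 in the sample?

Total n(NaOH) added = 0.3052 x 0.05769 = 0.01761 mol.
n(HClO4) used = 0.2620 x 0.01684 = 0.004412 mol, which equals the excess n(NaOH).
So n(NaOH) consumed by the sample = 0.01761 - 0.004412 = 0.01319 mol.
n(KHC8H4O4) = 0.01319 / 1 = 0.01319 mol.
mass KHC8H4O4 = 0.01319 x 204.22 = 2.695 g, so %KHC8H4O4 = 2.695/4.2967 x 100 = 62.7%.

62.7%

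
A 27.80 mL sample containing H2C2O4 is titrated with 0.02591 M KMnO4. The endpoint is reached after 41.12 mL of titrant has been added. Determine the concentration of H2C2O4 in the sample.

n(KMnO4) = 0.02591 x 0.04112 = 0.001065 mol.
From the balanced equation, 2 mol KMnO4 reacts with 5 mol H2C2O4, so n(H2C2O4) = 0.001065 x 5/2 = 0.002664 mol.
[H2C2O4] = 0.002664 / 0.02780 L = 0.0958 M.

0.0958 M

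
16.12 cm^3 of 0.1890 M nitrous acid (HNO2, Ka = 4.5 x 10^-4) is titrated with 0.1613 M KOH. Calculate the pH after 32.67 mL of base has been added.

n(acid) = 0.1890 x 0.01612 = 0.003047 mol; n(KOH) added = 0.1613 x 0.03267 = 0.005270 mol.
Base is in excess by 0.005270 - 0.003047 = 0.002223 mol in a total volume of 0.04879 L.
[OH^-] = 0.002223/0.04879 = 0.04556 M, so pOH = 1.34 and pH = 14.00 - 1.34 = 12.66.

12.66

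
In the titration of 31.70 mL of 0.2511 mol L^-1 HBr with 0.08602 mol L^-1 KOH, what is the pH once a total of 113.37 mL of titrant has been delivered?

n(acid) = 0.2511 x 0.03170 = 0.007960 mol; n(KOH) added = 0.08602 x 0.1134 = 0.009752 mol.
Base is in excess by 0.009752 - 0.007960 = 0.001792 mol in a total volume of 0.1451 L.
[OH^-] = 0.001792/0.1451 = 0.01235 M, so pOH = 1.91 and pH = 14.00 - 1.91 = 12.09.

12.09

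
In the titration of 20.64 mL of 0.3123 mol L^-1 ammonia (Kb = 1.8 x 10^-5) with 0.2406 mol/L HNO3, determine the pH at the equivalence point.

5.06

n(NH3) = 0.3123 x 0.02064 = 0.006446 mol; V(HNO3) at equivalence = 0.006446/0.2406 = 0.02679 L.
At equivalence the base is fully converted to NH4+; total volume = 0.04743 L, so [NH4+] = 0.006446/0.04743 = 0.1359 M.
Ka(NH4+) = Kw/Kb = 1.0e-14 / 1.8 x 10^-5 = 5.56e-10.
[H^+] = sqrt(Ka x [NH4+]) = sqrt(5.56e-10 x 0.1359) = 8.69e-6 M.
pH = -log(8.69e-6) = 5.06.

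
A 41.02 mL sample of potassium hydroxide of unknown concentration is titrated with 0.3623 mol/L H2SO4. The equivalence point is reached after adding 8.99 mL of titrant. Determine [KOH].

n(H2SO4) delivered = 0.3623 x 0.008990 = 0.003257 mol.
The reaction is 2 KOH + 1 H2SO4, so n(KOH) = 0.003257 x 2/1 = 0.006514 mol.
[KOH] = 0.006514 mol / 0.04102 L = 0.159 M.

0.159 M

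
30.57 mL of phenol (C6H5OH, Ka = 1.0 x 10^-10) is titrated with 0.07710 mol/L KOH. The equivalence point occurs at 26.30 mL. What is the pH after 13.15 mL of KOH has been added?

13.15 mL is exactly half the equivalence volume (26.30/2), i.e. the half-equivalence point.
There, n(HA) = n(A^-), so pH = pKa = -log(1.0 x 10^-10) = 10.00.

10.00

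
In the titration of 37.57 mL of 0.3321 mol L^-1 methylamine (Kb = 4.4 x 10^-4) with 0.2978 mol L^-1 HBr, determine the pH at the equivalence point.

5.72

n(CH3NH2) = 0.3321 x 0.03757 = 0.01248 mol; V(HBr) at equivalence = 0.01248/0.2978 = 0.04190 L.
At equivalence the base is fully converted to CH3NH3+; total volume = 0.07947 L, so [CH3NH3+] = 0.01248/0.07947 = 0.1570 M.
Ka(CH3NH3+) = Kw/Kb = 1.0e-14 / 4.4 x 10^-4 = 2.27e-11.
[H^+] = sqrt(Ka x [CH3NH3+]) = sqrt(2.27e-11 x 0.1570) = 1.89e-6 M.
pH = -log(1.89e-6) = 5.72.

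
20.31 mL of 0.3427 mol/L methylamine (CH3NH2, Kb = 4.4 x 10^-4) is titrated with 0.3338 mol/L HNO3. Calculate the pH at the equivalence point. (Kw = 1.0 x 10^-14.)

5.71

n(CH3NH2) = 0.3427 x 0.02031 = 0.006960 mol; V(HNO3) at equivalence = 0.006960/0.3338 = 0.02085 L.
At equivalence the base is fully converted to CH3NH3+; total volume = 0.04116 L, so [CH3NH3+] = 0.006960/0.04116 = 0.1691 M.
Ka(CH3NH3+) = Kw/Kb = 1.0e-14 / 4.4 x 10^-4 = 2.27e-11.
[H^+] = sqrt(Ka x [CH3NH3+]) = sqrt(2.27e-11 x 0.1691) = 1.96e-6 M.
pH = -log(1.96e-6) = 5.71.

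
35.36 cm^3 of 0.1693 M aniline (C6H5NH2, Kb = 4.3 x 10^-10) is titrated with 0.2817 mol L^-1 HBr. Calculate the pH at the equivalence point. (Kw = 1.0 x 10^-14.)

2.80

n(C6H5NH2) = 0.1693 x 0.03536 = 0.005986 mol; V(HBr) at equivalence = 0.005986/0.2817 = 0.02125 L.
At equivalence the base is fully converted to C6H5NH3+; total volume = 0.05661 L, so [C6H5NH3+] = 0.005986/0.05661 = 0.1057 M.
Ka(C6H5NH3+) = Kw/Kb = 1.0e-14 / 4.3 x 10^-10 = 2.33e-5.
[H^+] = sqrt(Ka x [C6H5NH3+]) = sqrt(2.33e-5 x 0.1057) = 0.00157 M.
pH = -log(0.00157) = 2.80.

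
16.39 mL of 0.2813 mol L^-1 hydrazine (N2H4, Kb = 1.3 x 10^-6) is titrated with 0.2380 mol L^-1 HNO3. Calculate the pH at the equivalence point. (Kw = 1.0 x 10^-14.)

4.50

n(N2H4) = 0.2813 x 0.01639 = 0.004611 mol; V(HNO3) at equivalence = 0.004611/0.2380 = 0.01937 L.
At equivalence the base is fully converted to N2H5+; total volume = 0.03576 L, so [N2H5+] = 0.004611/0.03576 = 0.1289 M.
Ka(N2H5+) = Kw/Kb = 1.0e-14 / 1.3 x 10^-6 = 7.69e-9.
[H^+] = sqrt(Ka x [N2H5+]) = sqrt(7.69e-9 x 0.1289) = 3.15e-5 M.
pH = -log(3.15e-5) = 4.50.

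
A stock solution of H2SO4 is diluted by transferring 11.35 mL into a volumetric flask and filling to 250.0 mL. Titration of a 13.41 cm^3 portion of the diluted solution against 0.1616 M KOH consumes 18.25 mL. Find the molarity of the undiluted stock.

2.42 M

n(KOH) = 0.1616 x 0.01825 = 0.002949 mol.
n(H2SO4) in the aliquot = 0.002949 x 1/2 = 0.001475 mol.
[diluted H2SO4] = 0.001475 / 0.01341 = 0.1100 M.
Dilution factor = 250.0/11.35 = 22.03, so [stock] = 0.1100 x 22.03 = 2.42 M.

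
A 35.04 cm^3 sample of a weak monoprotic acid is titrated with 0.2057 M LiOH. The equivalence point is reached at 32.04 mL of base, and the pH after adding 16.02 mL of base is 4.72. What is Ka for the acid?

16.02 mL is half of the equivalence volume, so this is the half-equivalence point where [HA] = [A^-].
At half-equivalence pH = pKa, so pKa = 4.72.
Ka = 10^(-4.72) = 1.9 x 10^-5.

1.9 x 10^-5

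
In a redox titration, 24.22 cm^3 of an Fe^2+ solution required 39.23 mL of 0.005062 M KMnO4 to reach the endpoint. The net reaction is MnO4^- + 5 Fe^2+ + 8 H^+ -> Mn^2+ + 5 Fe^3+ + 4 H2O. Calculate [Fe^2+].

0.0410 M

n(KMnO4) = 0.005062 x 0.03923 = 0.0001986 mol.
From the balanced equation, 1 mol KMnO4 reacts with 5 mol Fe^2+, so n(Fe^2+) = 0.0001986 x 5/1 = 0.0009929 mol.
[Fe^2+] = 0.0009929 / 0.02422 L = 0.0410 M.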